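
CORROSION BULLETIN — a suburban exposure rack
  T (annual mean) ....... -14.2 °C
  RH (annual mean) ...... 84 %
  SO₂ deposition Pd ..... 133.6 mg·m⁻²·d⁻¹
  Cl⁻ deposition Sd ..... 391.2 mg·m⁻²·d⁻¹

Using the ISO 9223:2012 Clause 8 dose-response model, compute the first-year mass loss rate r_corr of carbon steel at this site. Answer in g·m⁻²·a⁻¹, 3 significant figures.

carbon steel: temperature factor f = +0.150·(-24.2) = -3.6300
  sulphur-dioxide contribution → 3.21 μm/a
  chloride contribution → 37.42 μm/a
  ⇒ r_corr(carbon steel) = 40.63 μm/a
Convert to mass loss: 40.63 μm/a × 7.85 g/cm³ = 318.9 g·m⁻²·a⁻¹

r_corr = 319 g·m⁻²·a⁻¹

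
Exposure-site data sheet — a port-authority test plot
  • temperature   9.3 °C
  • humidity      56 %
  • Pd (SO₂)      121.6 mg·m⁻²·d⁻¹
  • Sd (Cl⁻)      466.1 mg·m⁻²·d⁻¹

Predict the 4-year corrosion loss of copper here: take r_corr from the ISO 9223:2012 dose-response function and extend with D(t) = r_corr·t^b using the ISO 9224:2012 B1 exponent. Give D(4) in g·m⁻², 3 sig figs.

D(4) = 24.8 g·m⁻²

copper: T≤10 °C ⇒ hinge +0.126·(9.3−10) = -0.0882
  Pd branch = 0.0053·Pd^0.26·e^(0.059·RH+f) = 0.4602 μm/a
  Sd branch = 0.01025·Sd^0.27·e^(0.036·RH+0.049·T) = 0.6378 μm/a
  sum: 0.4602 + 0.6378 → r_corr = 1.098 μm/a
Power-law: D(4) = r_corr · 4^0.667
  D(4) = 1.098 × 4^0.667 = 1.098 × 2.521 = 2.768 μm
  Mass loss = 2.768 μm × 8.96 g/cm³ = 24.8 g·m⁻²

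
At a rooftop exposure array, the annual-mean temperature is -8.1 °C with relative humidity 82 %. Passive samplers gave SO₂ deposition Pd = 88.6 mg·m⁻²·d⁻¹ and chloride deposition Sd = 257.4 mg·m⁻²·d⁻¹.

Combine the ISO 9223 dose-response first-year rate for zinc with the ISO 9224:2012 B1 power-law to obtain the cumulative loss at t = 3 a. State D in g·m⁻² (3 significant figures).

D(3) = 42.4 g·m⁻²

zinc: temperature factor f = +0.038·(-18.1) = -0.6878
  sulphur-dioxide contribution → 2.027 μm/a
  chloride contribution → 0.4008 μm/a
  total first-year rate 2.428 μm/a
Long-term exponent b (ISO 9224 Table 2, B1) = 0.813
  D(3) = 2.428 × 3^0.813 = 2.428 × 2.443 = 5.932 μm
  Mass loss = 5.932 μm × 7.14 g/cm³ = 42.35 g·m⁻²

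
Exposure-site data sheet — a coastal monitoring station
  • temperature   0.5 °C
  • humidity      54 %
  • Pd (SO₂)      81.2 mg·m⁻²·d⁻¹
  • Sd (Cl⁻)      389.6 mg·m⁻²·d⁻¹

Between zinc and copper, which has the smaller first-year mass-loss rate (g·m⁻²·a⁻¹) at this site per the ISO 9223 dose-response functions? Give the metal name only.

copper

zinc: temperature factor f = +0.038·(-9.5) = -0.3610
  SO₂ term: 0.0129·81.2^0.44·exp(0.046·54-0.3610) = 0.7461
  Cl⁻ term: 0.0175·389.6^0.57·exp(0.008·54+0.085·0.5) = 0.8429
  r_corr = 0.7461 + 0.8429 = 1.589 μm/a
  mass loss = 1.589 μm/a × 7.14 g/cm³ = 11.35 g·m⁻²·a⁻¹
copper: f(T) = +0.126·(T−10) [T≤10 °C] = -1.1970
  SO₂ term: 0.0053·81.2^0.26·exp(0.059·54-1.1970) = 0.1215
  Cl⁻ term: 0.01025·389.6^0.27·exp(0.036·54+0.049·0.5) = 0.3674
  r_corr = 0.1215 + 0.3674 = 0.4889 μm/a
  mass loss = 0.4889 μm/a × 8.96 g/cm³ = 4.38 g·m⁻²·a⁻¹
Ordering by g·m⁻²·a⁻¹: zinc (11.3) > copper (4.38)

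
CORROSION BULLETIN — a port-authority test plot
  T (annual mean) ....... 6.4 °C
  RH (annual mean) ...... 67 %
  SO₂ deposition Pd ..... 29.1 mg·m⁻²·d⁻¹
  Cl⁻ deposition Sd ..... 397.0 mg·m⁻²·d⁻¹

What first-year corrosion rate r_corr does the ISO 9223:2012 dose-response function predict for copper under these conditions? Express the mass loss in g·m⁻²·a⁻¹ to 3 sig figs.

r_corr = 10.8 g·m⁻²·a⁻¹

copper: f(T) = +0.126·(T−10) [T≤10 °C] = -0.4536
  Pd branch = 0.0053·Pd^0.26·e^(0.059·RH+f) = 0.4214 μm/a
  Cl⁻ term: 0.01025·397.0^0.27·exp(0.036·67+0.049·6.4) = 0.7872
  sum: 0.4214 + 0.7872 → r_corr = 1.209 μm/a
Convert to mass loss: 1.209 μm/a × 8.96 g/cm³ = 10.83 g·m⁻²·a⁻¹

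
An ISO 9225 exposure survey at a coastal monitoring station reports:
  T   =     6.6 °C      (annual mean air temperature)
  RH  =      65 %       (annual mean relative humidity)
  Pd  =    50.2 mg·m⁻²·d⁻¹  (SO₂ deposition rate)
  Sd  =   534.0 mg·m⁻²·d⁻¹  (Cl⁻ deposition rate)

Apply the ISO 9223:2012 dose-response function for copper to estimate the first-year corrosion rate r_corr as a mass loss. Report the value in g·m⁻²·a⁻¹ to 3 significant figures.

r_corr = 11.1 g·m⁻²·a⁻¹

copper: temperature factor f = +0.126·(-3.4) = -0.4284
  sulphur-dioxide contribution → 0.4425 μm/a
  chloride contribution → 0.8014 μm/a
  ⇒ r_corr(copper) = 1.244 μm/a
Convert to mass loss: 1.244 μm/a × 8.96 g/cm³ = 11.15 g·m⁻²·a⁻¹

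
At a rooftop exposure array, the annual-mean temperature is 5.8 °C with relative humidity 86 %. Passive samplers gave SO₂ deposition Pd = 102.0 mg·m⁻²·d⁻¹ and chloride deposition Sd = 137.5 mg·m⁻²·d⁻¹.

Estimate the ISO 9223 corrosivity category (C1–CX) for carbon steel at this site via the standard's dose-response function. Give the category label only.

C5

carbon steel: f(T) = +0.150·(T−10) [T≤10 °C] = -0.6300
  SO₂ term: 1.77·102.0^0.52·exp(0.02·86-0.6300) = 58.32
  Sd branch = 0.102·Sd^0.62·e^(0.033·RH+0.04·T) = 46.52 μm/a
  sum: 58.32 + 46.52 → r_corr = 104.8 μm/a
ISO 9223 Table 2 (carbon steel): 80 < 105 ≤ 200 μm/a ⇒ C5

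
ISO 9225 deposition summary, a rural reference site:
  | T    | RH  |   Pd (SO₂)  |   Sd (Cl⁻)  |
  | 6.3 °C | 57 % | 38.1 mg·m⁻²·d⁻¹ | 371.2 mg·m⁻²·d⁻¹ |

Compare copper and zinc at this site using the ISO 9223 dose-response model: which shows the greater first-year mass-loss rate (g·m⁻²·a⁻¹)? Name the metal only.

zinc

copper: T≤10 °C ⇒ hinge +0.126·(6.3−10) = -0.4662
  Pd branch = 0.0053·Pd^0.26·e^(0.059·RH+f) = 0.2474 μm/a
  Cl⁻ term: 0.01025·371.2^0.27·exp(0.036·57+0.049·6.3) = 0.5367
  sum: 0.2474 + 0.5367 → r_corr = 0.7841 μm/a
  mass loss = 0.7841 μm/a × 8.96 g/cm³ = 7.026 g·m⁻²·a⁻¹
zinc: f(T) = +0.038·(T−10) [T≤10 °C] = -0.1406
  Pd branch = 0.0129·Pd^0.44·e^(0.046·RH+f) = 0.7653 μm/a
  Cl⁻ term: 0.0175·371.2^0.57·exp(0.008·57+0.085·6.3) = 1.375
  sum: 0.7653 + 1.375 → r_corr = 2.14 μm/a
  mass loss = 2.14 μm/a × 7.14 g/cm³ = 15.28 g·m⁻²·a⁻¹
Ordering by g·m⁻²·a⁻¹: zinc (15.3) > copper (7.03)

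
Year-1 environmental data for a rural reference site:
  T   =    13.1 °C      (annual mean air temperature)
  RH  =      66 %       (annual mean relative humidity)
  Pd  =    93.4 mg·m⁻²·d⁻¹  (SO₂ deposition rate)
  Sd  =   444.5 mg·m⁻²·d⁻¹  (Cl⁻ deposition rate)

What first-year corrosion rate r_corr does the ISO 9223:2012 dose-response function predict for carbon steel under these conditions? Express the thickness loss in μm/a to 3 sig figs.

r_corr = 126 μm/a

carbon steel: T>10 °C ⇒ hinge -0.054·(13.1−10) = -0.1674
  Pd branch = 1.77·Pd^0.52·e^(0.02·RH+f) = 59.31 μm/a
  Cl⁻ term: 0.102·444.5^0.62·exp(0.033·66+0.04·13.1) = 66.64
  sum: 59.31 + 66.64 → r_corr = 126 μm/a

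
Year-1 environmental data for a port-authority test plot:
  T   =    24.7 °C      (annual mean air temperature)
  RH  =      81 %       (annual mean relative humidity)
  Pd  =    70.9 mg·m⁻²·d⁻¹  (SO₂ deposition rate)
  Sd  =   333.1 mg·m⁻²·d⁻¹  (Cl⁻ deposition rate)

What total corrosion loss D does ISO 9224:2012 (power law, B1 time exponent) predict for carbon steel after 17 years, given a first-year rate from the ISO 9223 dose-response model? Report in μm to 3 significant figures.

D(17) = 803 μm

carbon steel: temperature factor f = -0.054·(14.7) = -0.7938
  SO₂ term: 1.77·70.9^0.52·exp(0.02·81-0.7938) = 37.08
  Sd branch = 0.102·Sd^0.62·e^(0.033·RH+0.04·T) = 145.4 μm/a
  sum: 37.08 + 145.4 → r_corr = 182.5 μm/a
Power-law: D(17) = r_corr · 17^0.523
  D(17) = 182.5 × 17^0.523 = 182.5 × 4.401 = 803 μm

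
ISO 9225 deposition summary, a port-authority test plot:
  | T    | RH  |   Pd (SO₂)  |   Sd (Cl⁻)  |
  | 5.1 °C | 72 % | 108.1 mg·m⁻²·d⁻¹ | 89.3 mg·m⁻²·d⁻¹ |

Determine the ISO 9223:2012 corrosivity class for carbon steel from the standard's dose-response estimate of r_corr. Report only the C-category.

C4

carbon steel: T≤10 °C ⇒ hinge +0.150·(5.1−10) = -0.7350
  sulphur-dioxide contribution → 40.9 μm/a
  chloride contribution → 21.81 μm/a
  total first-year rate 62.71 μm/a
ISO 9223 Table 2 (carbon steel): 50 < 62.7 ≤ 80 μm/a ⇒ C4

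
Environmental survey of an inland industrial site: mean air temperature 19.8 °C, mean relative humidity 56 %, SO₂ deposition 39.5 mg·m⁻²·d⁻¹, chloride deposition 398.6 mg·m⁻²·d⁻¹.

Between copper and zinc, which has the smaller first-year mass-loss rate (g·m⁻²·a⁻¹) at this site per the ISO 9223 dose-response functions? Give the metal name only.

copper: T>10 °C ⇒ hinge -0.080·(19.8−10) = -0.7840
  Pd branch = 0.0053·Pd^0.26·e^(0.059·RH+f) = 0.1713 μm/a
  Cl⁻ term: 0.01025·398.6^0.27·exp(0.036·56+0.049·19.8) = 1.023
  sum: 0.1713 + 1.023 → r_corr = 1.194 μm/a
  mass loss = 1.194 μm/a × 8.96 g/cm³ = 10.7 g·m⁻²·a⁻¹
zinc: f(T) = -0.071·(T−10) [T>10 °C] = -0.6958
  Pd branch = 0.0129·Pd^0.44·e^(0.046·RH+f) = 0.4262 μm/a
  Sd branch = 0.0175·Sd^0.57·e^(0.008·RH+0.085·T) = 4.475 μm/a
  sum: 0.4262 + 4.475 → r_corr = 4.902 μm/a
  mass loss = 4.902 μm/a × 7.14 g/cm³ = 35 g·m⁻²·a⁻¹
Ordering by g·m⁻²·a⁻¹: zinc (35) > copper (10.7)

copper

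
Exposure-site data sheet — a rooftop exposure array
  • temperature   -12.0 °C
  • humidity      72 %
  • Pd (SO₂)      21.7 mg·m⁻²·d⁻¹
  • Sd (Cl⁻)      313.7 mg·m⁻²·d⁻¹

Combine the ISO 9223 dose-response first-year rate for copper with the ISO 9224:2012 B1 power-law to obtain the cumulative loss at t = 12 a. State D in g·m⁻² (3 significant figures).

D(12) = 19.3 g·m⁻²

copper: f(T) = +0.126·(T−10) [T≤10 °C] = -2.7720
  Pd branch = 0.0053·Pd^0.26·e^(0.059·RH+f) = 0.05161 μm/a
  Sd branch = 0.01025·Sd^0.27·e^(0.036·RH+0.049·T) = 0.359 μm/a
  sum: 0.05161 + 0.359 → r_corr = 0.4106 μm/a
Long-term exponent b (ISO 9224 Table 2, B1) = 0.667
  D(12) = 0.4106 × 12^0.667 = 0.4106 × 5.246 = 2.154 μm
  Mass loss = 2.154 μm × 8.96 g/cm³ = 19.3 g·m⁻²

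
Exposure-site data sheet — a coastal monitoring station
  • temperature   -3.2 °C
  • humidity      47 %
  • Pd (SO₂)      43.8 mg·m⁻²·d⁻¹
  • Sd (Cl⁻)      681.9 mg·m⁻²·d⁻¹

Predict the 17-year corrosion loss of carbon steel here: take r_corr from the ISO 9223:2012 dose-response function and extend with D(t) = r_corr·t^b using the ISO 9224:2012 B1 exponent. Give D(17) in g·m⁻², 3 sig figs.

carbon steel: temperature factor f = +0.150·(-13.2) = -1.9800
  SO₂ term: 1.77·43.8^0.52·exp(0.02·47-1.9800) = 4.466
  Cl⁻ term: 0.102·681.9^0.62·exp(0.033·47+0.04·-3.2) = 24.18
  r_corr = 4.466 + 24.18 = 28.65 μm/a
Long-term exponent b (ISO 9224 Table 2, B1) = 0.523
  D(17) = 28.65 × 17^0.523 = 28.65 × 4.401 = 126.1 μm
  Mass loss = 126.1 μm × 7.85 g/cm³ = 989.7 g·m⁻²

D(17) = 990 g·m⁻²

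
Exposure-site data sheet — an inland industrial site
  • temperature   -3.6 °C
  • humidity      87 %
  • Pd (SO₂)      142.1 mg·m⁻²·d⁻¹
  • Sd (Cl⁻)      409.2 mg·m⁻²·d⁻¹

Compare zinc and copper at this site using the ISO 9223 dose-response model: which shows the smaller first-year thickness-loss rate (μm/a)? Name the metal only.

copper

zinc: f(T) = +0.038·(T−10) [T≤10 °C] = -0.5168
  sulphur-dioxide contribution → 3.727 μm/a
  chloride contribution → 0.7966 μm/a
  total first-year rate 4.523 μm/a
copper: temperature factor f = +0.126·(-13.6) = -1.7136
  sulphur-dioxide contribution → 0.5875 μm/a
  chloride contribution → 0.999 μm/a
  ⇒ r_corr(copper) = 1.586 μm/a
Ordering by μm/a: zinc (4.52) > copper (1.59)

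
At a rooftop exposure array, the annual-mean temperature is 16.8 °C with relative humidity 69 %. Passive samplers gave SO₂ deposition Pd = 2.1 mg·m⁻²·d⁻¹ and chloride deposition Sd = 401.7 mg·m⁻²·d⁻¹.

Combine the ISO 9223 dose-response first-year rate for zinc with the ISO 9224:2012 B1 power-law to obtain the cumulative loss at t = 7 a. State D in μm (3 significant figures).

D(7) = 20.1 μm

zinc: f(T) = -0.071·(T−10) [T>10 °C] = -0.4828
  SO₂ term: 0.0129·2.1^0.44·exp(0.046·69-0.4828) = 0.2637
  Cl⁻ term: 0.0175·401.7^0.57·exp(0.008·69+0.085·16.8) = 3.865
  r_corr = 0.2637 + 3.865 = 4.129 μm/a
Long-term exponent b (ISO 9224 Table 2, B1) = 0.813
  D(7) = 4.129 × 7^0.813 = 4.129 × 4.865 = 20.09 μm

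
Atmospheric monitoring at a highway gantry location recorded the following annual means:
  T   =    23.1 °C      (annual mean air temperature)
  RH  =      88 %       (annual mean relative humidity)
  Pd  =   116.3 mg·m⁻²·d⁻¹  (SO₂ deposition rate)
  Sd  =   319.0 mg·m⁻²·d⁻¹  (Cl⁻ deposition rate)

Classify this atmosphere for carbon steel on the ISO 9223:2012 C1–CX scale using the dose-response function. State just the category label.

carbon steel: T>10 °C ⇒ hinge -0.054·(23.1−10) = -0.7074
  SO₂ term: 1.77·116.3^0.52·exp(0.02·88-0.7074) = 60.15
  Cl⁻ term: 0.102·319.0^0.62·exp(0.033·88+0.04·23.1) = 167.3
  r_corr = 60.15 + 167.3 = 227.4 μm/a
Category bounds: 200…700 μm/a bracket r_corr ⇒ CX

CX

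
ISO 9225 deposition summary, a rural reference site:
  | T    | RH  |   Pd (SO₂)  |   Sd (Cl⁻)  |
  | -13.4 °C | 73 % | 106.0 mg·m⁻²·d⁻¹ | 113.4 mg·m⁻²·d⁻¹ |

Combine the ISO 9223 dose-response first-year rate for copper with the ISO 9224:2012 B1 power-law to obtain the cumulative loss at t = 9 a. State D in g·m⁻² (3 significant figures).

copper: f(T) = +0.126·(T−10) [T≤10 °C] = -2.9484
  Pd branch = 0.0053·Pd^0.26·e^(0.059·RH+f) = 0.06932 μm/a
  Sd branch = 0.01025·Sd^0.27·e^(0.036·RH+0.049·T) = 0.264 μm/a
  r_corr = 0.06932 + 0.264 = 0.3333 μm/a
Power-law: D(9) = r_corr · 9^0.667
  D(9) = 0.3333 × 9^0.667 = 0.3333 × 4.33 = 1.443 μm
  Mass loss = 1.443 μm × 8.96 g/cm³ = 12.93 g·m⁻²

D(9) = 12.9 g·m⁻²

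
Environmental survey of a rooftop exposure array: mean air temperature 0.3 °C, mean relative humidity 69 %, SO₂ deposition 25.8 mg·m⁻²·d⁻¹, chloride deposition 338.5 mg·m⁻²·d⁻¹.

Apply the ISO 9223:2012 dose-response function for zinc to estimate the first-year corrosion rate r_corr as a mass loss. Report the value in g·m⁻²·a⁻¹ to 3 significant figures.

zinc: temperature factor f = +0.038·(-9.7) = -0.3686
  sulphur-dioxide contribution → 0.8914 μm/a
  chloride contribution → 0.8624 μm/a
  total first-year rate 1.754 μm/a
Convert to mass loss: 1.754 μm/a × 7.14 g/cm³ = 12.52 g·m⁻²·a⁻¹

r_corr = 12.5 g·m⁻²·a⁻¹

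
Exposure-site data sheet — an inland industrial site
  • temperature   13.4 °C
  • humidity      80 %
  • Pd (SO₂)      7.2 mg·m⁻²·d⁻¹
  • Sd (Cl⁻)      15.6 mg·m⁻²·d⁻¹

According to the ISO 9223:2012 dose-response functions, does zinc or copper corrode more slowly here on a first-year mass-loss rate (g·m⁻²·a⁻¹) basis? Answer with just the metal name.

zinc: f(T) = -0.071·(T−10) [T>10 °C] = -0.2414
  Pd branch = 0.0129·Pd^0.44·e^(0.046·RH+f) = 0.9576 μm/a
  Sd branch = 0.0175·Sd^0.57·e^(0.008·RH+0.085·T) = 0.4963 μm/a
  r_corr = 0.9576 + 0.4963 = 1.454 μm/a
  mass loss = 1.454 μm/a × 7.14 g/cm³ = 10.38 g·m⁻²·a⁻¹
copper: f(T) = -0.080·(T−10) [T>10 °C] = -0.2720
  Pd branch = 0.0053·Pd^0.26·e^(0.059·RH+f) = 0.7567 μm/a
  Sd branch = 0.01025·Sd^0.27·e^(0.036·RH+0.049·T) = 0.7393 μm/a
  r_corr = 0.7567 + 0.7393 = 1.496 μm/a
  mass loss = 1.496 μm/a × 8.96 g/cm³ = 13.4 g·m⁻²·a⁻¹
Ordering by g·m⁻²·a⁻¹: copper (13.4) > zinc (10.4)

zinc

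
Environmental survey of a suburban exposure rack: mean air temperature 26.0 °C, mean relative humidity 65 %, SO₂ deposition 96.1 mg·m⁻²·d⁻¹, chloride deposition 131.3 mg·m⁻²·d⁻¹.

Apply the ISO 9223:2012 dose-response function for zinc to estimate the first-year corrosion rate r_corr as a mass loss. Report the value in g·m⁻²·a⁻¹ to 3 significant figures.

zinc: T>10 °C ⇒ hinge -0.071·(26.0−10) = -1.1360
  Pd branch = 0.0129·Pd^0.44·e^(0.046·RH+f) = 0.614 μm/a
  Sd branch = 0.0175·Sd^0.57·e^(0.008·RH+0.085·T) = 4.326 μm/a
  sum: 0.614 + 4.326 → r_corr = 4.94 μm/a
Convert to mass loss: 4.94 μm/a × 7.14 g/cm³ = 35.27 g·m⁻²·a⁻¹

r_corr = 35.3 g·m⁻²·a⁻¹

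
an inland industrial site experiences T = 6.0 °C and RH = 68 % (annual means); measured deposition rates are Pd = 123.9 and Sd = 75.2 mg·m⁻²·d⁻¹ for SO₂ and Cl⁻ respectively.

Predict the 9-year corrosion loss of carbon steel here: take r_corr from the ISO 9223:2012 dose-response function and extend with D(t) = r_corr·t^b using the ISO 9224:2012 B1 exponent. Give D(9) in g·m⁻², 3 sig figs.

carbon steel: T≤10 °C ⇒ hinge +0.150·(6.0−10) = -0.6000
  SO₂ term: 1.77·123.9^0.52·exp(0.02·68-0.6000) = 46.39
  Sd branch = 0.102·Sd^0.62·e^(0.033·RH+0.04·T) = 17.81 μm/a
  r_corr = 46.39 + 17.81 = 64.2 μm/a
ISO 9224: D(t) = r_corr · t^b with b = 0.523 (carbon steel, B1)
  D(9) = 64.2 × 9^0.523 = 64.2 × 3.156 = 202.6 μm
  Mass loss = 202.6 μm × 7.85 g/cm³ = 1590 g·m⁻²

D(9) = 1.59e+03 g·m⁻²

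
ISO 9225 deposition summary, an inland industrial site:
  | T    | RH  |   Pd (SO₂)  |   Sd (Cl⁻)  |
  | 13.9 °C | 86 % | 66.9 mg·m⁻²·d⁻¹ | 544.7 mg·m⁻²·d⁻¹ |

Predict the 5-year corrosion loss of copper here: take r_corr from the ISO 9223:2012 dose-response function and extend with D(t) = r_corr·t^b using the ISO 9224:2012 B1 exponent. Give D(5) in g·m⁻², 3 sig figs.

copper: temperature factor f = -0.080·(3.9) = -0.3120
  SO₂ term: 0.0053·66.9^0.26·exp(0.059·86-0.3120) = 1.849
  Sd branch = 0.01025·Sd^0.27·e^(0.036·RH+0.049·T) = 2.454 μm/a
  r_corr = 1.849 + 2.454 = 4.303 μm/a
Long-term exponent b (ISO 9224 Table 2, B1) = 0.667
  D(5) = 4.303 × 5^0.667 = 4.303 × 2.926 = 12.59 μm
  Mass loss = 12.59 μm × 8.96 g/cm³ = 112.8 g·m⁻²

D(5) = 113 g·m⁻²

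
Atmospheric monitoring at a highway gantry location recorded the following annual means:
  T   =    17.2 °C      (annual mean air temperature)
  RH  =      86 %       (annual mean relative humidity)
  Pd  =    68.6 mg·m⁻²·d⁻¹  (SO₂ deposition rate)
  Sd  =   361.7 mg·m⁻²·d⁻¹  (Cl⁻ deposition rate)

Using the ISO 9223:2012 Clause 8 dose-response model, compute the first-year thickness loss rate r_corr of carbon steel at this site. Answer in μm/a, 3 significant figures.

carbon steel: T>10 °C ⇒ hinge -0.054·(17.2−10) = -0.3888
  Pd branch = 1.77·Pd^0.52·e^(0.02·RH+f) = 60.39 μm/a
  Sd branch = 0.102·Sd^0.62·e^(0.033·RH+0.04·T) = 133.7 μm/a
  sum: 60.39 + 133.7 → r_corr = 194.1 μm/a

r_corr = 194 μm/a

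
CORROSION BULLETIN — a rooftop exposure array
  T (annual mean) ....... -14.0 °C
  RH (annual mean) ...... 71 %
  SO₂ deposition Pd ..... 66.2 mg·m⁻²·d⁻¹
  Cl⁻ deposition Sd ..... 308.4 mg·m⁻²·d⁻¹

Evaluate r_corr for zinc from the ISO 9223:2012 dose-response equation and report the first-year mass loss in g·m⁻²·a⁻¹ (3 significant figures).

r_corr = 7.89 g·m⁻²·a⁻¹

zinc: f(T) = +0.038·(T−10) [T≤10 °C] = -0.9120
  SO₂ term: 0.0129·66.2^0.44·exp(0.046·71-0.9120) = 0.8592
  Cl⁻ term: 0.0175·308.4^0.57·exp(0.008·71+0.085·-14.0) = 0.2464
  r_corr = 0.8592 + 0.2464 = 1.106 μm/a
Convert to mass loss: 1.106 μm/a × 7.14 g/cm³ = 7.894 g·m⁻²·a⁻¹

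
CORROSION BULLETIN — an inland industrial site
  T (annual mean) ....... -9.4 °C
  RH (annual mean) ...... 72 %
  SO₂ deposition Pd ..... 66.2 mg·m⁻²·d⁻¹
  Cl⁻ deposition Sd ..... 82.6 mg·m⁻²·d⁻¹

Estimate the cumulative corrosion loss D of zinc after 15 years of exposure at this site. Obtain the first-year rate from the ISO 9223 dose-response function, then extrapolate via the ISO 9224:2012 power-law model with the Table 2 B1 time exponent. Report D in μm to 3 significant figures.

D(15) = 11.3 μm

zinc: temperature factor f = +0.038·(-19.4) = -0.7372
  sulphur-dioxide contribution → 1.071 μm/a
  chloride contribution → 0.1733 μm/a
  total first-year rate 1.245 μm/a
ISO 9224: D(t) = r_corr · t^b with b = 0.813 (zinc, B1)
  D(15) = 1.245 × 15^0.813 = 1.245 × 9.04 = 11.25 μm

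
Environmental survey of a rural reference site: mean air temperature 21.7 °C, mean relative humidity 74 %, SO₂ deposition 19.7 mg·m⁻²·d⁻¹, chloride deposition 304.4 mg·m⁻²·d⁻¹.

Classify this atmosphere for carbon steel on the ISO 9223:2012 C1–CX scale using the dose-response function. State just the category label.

carbon steel: temperature factor f = -0.054·(11.7) = -0.6318
  sulphur-dioxide contribution → 19.47 μm/a
  chloride contribution → 96.79 μm/a
  total first-year rate 116.3 μm/a
116 μm/a falls in (80, 200] for carbon steel → category C5

C5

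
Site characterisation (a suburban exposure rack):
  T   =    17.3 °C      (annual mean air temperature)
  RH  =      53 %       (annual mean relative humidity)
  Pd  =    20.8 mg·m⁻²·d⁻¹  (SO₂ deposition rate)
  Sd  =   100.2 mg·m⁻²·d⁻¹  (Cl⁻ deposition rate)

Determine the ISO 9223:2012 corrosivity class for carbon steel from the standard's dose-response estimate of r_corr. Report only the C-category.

C3

carbon steel: T>10 °C ⇒ hinge -0.054·(17.3−10) = -0.3942
  sulphur-dioxide contribution → 16.69 μm/a
  chloride contribution → 20.38 μm/a
  total first-year rate 37.07 μm/a
ISO 9223 Table 2 (carbon steel): 25 < 37.1 ≤ 50 μm/a ⇒ C3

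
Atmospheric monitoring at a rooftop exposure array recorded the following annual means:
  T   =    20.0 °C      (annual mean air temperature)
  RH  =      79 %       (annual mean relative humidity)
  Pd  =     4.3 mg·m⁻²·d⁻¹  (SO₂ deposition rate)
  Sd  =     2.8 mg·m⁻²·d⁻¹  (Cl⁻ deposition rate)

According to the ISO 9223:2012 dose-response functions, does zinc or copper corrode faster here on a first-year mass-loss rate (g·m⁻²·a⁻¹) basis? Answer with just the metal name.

zinc: temperature factor f = -0.071·(10.0) = -0.7100
  SO₂ term: 0.0129·4.3^0.44·exp(0.046·79-0.7100) = 0.4562
  Cl⁻ term: 0.0175·2.8^0.57·exp(0.008·79+0.085·20.0) = 0.3241
  sum: 0.4562 + 0.3241 → r_corr = 0.7803 μm/a
  mass loss = 0.7803 μm/a × 7.14 g/cm³ = 5.572 g·m⁻²·a⁻¹
copper: f(T) = -0.080·(T−10) [T>10 °C] = -0.8000
  SO₂ term: 0.0053·4.3^0.26·exp(0.059·79-0.8000) = 0.3679
  Sd branch = 0.01025·Sd^0.27·e^(0.036·RH+0.049·T) = 0.6197 μm/a
  sum: 0.3679 + 0.6197 → r_corr = 0.9877 μm/a
  mass loss = 0.9877 μm/a × 8.96 g/cm³ = 8.85 g·m⁻²·a⁻¹
Ordering by g·m⁻²·a⁻¹: copper (8.85) > zinc (5.57)

copper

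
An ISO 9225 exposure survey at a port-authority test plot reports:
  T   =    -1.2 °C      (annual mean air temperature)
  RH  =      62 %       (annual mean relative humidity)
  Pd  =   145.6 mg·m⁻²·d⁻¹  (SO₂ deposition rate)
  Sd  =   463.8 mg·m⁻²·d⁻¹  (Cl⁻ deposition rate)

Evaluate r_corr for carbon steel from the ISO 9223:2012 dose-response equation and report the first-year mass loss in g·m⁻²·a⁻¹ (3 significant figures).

r_corr = 385 g·m⁻²·a⁻¹

carbon steel: temperature factor f = +0.150·(-11.2) = -1.6800
  sulphur-dioxide contribution → 15.2 μm/a
  chloride contribution → 33.84 μm/a
  total first-year rate 49.04 μm/a
Convert to mass loss: 49.04 μm/a × 7.85 g/cm³ = 384.9 g·m⁻²·a⁻¹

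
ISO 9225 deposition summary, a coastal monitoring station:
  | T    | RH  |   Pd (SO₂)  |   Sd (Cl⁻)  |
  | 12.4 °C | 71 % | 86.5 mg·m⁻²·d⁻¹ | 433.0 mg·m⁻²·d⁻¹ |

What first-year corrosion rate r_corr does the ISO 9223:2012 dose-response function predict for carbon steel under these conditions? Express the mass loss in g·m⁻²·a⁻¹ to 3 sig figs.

r_corr = 1.10e+03 g·m⁻²·a⁻¹

carbon steel: f(T) = -0.054·(T−10) [T>10 °C] = -0.1296
  SO₂ term: 1.77·86.5^0.52·exp(0.02·71-0.1296) = 65.41
  Sd branch = 0.102·Sd^0.62·e^(0.033·RH+0.04·T) = 75.19 μm/a
  sum: 65.41 + 75.19 → r_corr = 140.6 μm/a
Convert to mass loss: 140.6 μm/a × 7.85 g/cm³ = 1104 g·m⁻²·a⁻¹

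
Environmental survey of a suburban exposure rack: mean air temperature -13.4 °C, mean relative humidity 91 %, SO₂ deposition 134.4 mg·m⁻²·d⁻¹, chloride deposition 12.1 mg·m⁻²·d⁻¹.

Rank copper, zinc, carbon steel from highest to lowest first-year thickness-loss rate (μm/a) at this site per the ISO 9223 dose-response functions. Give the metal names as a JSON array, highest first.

copper: f(T) = +0.126·(T−10) [T≤10 °C] = -2.9484
  SO₂ term: 0.0053·134.4^0.26·exp(0.059·91-2.9484) = 0.2133
  Sd branch = 0.01025·Sd^0.27·e^(0.036·RH+0.049·T) = 0.2758 μm/a
  sum: 0.2133 + 0.2758 → r_corr = 0.4891 μm/a
zinc: f(T) = +0.038·(T−10) [T≤10 °C] = -0.8892
  SO₂ term: 0.0129·134.4^0.44·exp(0.046·91-0.8892) = 3.012
  Sd branch = 0.0175·Sd^0.57·e^(0.008·RH+0.085·T) = 0.04805 μm/a
  sum: 3.012 + 0.04805 → r_corr = 3.06 μm/a
carbon steel: T≤10 °C ⇒ hinge +0.150·(-13.4−10) = -3.5100
  Pd branch = 1.77·Pd^0.52·e^(0.02·RH+f) = 4.176 μm/a
  Cl⁻ term: 0.102·12.1^0.62·exp(0.033·91+0.04·-13.4) = 5.641
  r_corr = 4.176 + 5.641 = 9.817 μm/a
Ordering by μm/a: carbon steel (9.82) > zinc (3.06) > copper (0.489)

["carbon steel", "zinc", "copper"]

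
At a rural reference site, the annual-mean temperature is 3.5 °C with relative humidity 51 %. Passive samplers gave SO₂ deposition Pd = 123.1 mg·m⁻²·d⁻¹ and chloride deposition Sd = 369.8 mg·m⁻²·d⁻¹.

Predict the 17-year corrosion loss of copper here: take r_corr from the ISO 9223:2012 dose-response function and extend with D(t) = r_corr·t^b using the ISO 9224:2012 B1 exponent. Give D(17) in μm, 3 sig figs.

D(17) = 3.59 μm

copper: temperature factor f = +0.126·(-6.5) = -0.8190
  SO₂ term: 0.0053·123.1^0.26·exp(0.059·51-0.8190) = 0.1655
  Sd branch = 0.01025·Sd^0.27·e^(0.036·RH+0.049·T) = 0.3766 μm/a
  sum: 0.1655 + 0.3766 → r_corr = 0.5422 μm/a
Long-term exponent b (ISO 9224 Table 2, B1) = 0.667
  D(17) = 0.5422 × 17^0.667 = 0.5422 × 6.618 = 3.588 μm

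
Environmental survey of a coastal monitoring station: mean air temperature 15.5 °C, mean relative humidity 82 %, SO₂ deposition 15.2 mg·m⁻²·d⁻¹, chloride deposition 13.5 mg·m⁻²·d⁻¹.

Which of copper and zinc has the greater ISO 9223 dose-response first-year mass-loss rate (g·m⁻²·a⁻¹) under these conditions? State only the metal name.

copper: temperature factor f = -0.080·(5.5) = -0.4400
  SO₂ term: 0.0053·15.2^0.26·exp(0.059·82-0.4400) = 0.8741
  Cl⁻ term: 0.01025·13.5^0.27·exp(0.036·82+0.049·15.5) = 0.8468
  sum: 0.8741 + 0.8468 → r_corr = 1.721 μm/a
  mass loss = 1.721 μm/a × 8.96 g/cm³ = 15.42 g·m⁻²·a⁻¹
zinc: f(T) = -0.071·(T−10) [T>10 °C] = -0.3905
  SO₂ term: 0.0129·15.2^0.44·exp(0.046·82-0.3905) = 1.257
  Sd branch = 0.0175·Sd^0.57·e^(0.008·RH+0.085·T) = 0.5551 μm/a
  r_corr = 1.257 + 0.5551 = 1.812 μm/a
  mass loss = 1.812 μm/a × 7.14 g/cm³ = 12.94 g·m⁻²·a⁻¹
Ordering by g·m⁻²·a⁻¹: copper (15.4) > zinc (12.9)

copper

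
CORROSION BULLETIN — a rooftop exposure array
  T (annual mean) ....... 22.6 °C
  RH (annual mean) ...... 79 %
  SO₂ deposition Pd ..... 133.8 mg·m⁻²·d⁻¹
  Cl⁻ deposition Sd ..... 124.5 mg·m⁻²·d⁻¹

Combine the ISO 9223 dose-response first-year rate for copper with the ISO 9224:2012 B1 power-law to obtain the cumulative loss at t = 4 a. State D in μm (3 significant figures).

D(4) = 6.79 μm

copper: T>10 °C ⇒ hinge -0.080·(22.6−10) = -1.0080
  sulphur-dioxide contribution → 0.7305 μm/a
  chloride contribution → 1.961 μm/a
  ⇒ r_corr(copper) = 2.692 μm/a
Long-term exponent b (ISO 9224 Table 2, B1) = 0.667
  D(4) = 2.692 × 4^0.667 = 2.692 × 2.521 = 6.785 μm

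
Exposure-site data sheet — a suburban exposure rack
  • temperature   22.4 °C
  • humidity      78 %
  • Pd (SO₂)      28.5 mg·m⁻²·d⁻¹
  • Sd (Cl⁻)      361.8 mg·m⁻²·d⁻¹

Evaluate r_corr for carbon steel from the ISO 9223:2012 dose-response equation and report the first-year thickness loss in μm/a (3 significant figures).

r_corr = 151 μm/a

carbon steel: T>10 °C ⇒ hinge -0.054·(22.4−10) = -0.6696
  Pd branch = 1.77·Pd^0.52·e^(0.02·RH+f) = 24.61 μm/a
  Sd branch = 0.102·Sd^0.62·e^(0.033·RH+0.04·T) = 126.4 μm/a
  r_corr = 24.61 + 126.4 = 151 μm/a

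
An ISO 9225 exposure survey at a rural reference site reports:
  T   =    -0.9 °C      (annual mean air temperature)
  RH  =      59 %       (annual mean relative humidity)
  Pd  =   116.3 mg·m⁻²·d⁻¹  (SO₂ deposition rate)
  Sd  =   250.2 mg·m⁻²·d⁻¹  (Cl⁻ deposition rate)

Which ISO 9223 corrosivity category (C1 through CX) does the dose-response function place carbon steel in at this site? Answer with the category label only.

carbon steel: f(T) = +0.150·(T−10) [T≤10 °C] = -1.6350
  Pd branch = 1.77·Pd^0.52·e^(0.02·RH+f) = 13.32 μm/a
  Sd branch = 0.102·Sd^0.62·e^(0.033·RH+0.04·T) = 21.16 μm/a
  sum: 13.32 + 21.16 → r_corr = 34.48 μm/a
ISO 9223 Table 2 (carbon steel): 25 < 34.5 ≤ 50 μm/a ⇒ C3

C3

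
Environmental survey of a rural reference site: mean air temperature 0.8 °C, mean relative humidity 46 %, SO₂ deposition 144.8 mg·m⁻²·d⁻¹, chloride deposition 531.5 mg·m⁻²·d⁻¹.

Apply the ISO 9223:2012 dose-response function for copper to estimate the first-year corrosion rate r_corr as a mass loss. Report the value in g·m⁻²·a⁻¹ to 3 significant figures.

copper: f(T) = +0.126·(T−10) [T≤10 °C] = -1.1592
  sulphur-dioxide contribution → 0.09148 μm/a
  chloride contribution → 0.304 μm/a
  total first-year rate 0.3954 μm/a
Convert to mass loss: 0.3954 μm/a × 8.96 g/cm³ = 3.543 g·m⁻²·a⁻¹

r_corr = 3.54 g·m⁻²·a⁻¹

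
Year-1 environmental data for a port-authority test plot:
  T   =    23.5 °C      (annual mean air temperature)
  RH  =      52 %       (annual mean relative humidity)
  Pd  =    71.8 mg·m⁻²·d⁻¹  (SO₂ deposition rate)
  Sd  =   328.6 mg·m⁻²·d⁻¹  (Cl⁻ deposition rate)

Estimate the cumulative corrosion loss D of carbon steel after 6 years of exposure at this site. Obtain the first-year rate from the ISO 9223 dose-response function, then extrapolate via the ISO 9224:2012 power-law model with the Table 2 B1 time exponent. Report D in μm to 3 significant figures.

D(6) = 192 μm

carbon steel: f(T) = -0.054·(T−10) [T>10 °C] = -0.7290
  SO₂ term: 1.77·71.8^0.52·exp(0.02·52-0.7290) = 22.3
  Sd branch = 0.102·Sd^0.62·e^(0.033·RH+0.04·T) = 52.77 μm/a
  r_corr = 22.3 + 52.77 = 75.07 μm/a
Power-law: D(6) = r_corr · 6^0.523
  D(6) = 75.07 × 6^0.523 = 75.07 × 2.553 = 191.6 μm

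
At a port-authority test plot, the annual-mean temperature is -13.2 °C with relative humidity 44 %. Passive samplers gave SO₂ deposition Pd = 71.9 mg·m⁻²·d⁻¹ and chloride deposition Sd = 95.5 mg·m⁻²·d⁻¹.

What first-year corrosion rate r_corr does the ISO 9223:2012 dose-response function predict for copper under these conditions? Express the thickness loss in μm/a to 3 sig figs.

copper: T≤10 °C ⇒ hinge +0.126·(-13.2−10) = -2.9232
  sulphur-dioxide contribution → 0.01161 μm/a
  chloride contribution → 0.08961 μm/a
  ⇒ r_corr(copper) = 0.1012 μm/a

r_corr = 0.101 μm/a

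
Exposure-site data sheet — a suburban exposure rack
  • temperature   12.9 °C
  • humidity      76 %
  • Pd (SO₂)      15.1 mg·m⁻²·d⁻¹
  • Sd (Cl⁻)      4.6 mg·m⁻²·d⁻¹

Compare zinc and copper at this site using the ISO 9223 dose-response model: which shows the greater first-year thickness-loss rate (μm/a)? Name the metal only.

zinc

zinc: temperature factor f = -0.071·(2.9) = -0.2059
  Pd branch = 0.0129·Pd^0.44·e^(0.046·RH+f) = 1.143 μm/a
  Cl⁻ term: 0.0175·4.6^0.57·exp(0.008·76+0.085·12.9) = 0.2296
  r_corr = 1.143 + 0.2296 = 1.373 μm/a
copper: f(T) = -0.080·(T−10) [T>10 °C] = -0.2320
  Pd branch = 0.0053·Pd^0.26·e^(0.059·RH+f) = 0.7541 μm/a
  Sd branch = 0.01025·Sd^0.27·e^(0.036·RH+0.049·T) = 0.4492 μm/a
  r_corr = 0.7541 + 0.4492 = 1.203 μm/a
Ordering by μm/a: zinc (1.37) > copper (1.2)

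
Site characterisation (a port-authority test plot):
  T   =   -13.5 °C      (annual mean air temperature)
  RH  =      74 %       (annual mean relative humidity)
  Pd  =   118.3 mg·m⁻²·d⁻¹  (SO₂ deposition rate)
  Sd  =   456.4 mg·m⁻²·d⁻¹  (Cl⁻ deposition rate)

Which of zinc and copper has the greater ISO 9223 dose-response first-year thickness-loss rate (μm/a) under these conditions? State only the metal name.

zinc: f(T) = +0.038·(T−10) [T≤10 °C] = -0.8930
  SO₂ term: 0.0129·118.3^0.44·exp(0.046·74-0.8930) = 1.298
  Cl⁻ term: 0.0175·456.4^0.57·exp(0.008·74+0.085·-13.5) = 0.3293
  sum: 1.298 + 0.3293 → r_corr = 1.627 μm/a
copper: f(T) = +0.126·(T−10) [T≤10 °C] = -2.9610
  Pd branch = 0.0053·Pd^0.26·e^(0.059·RH+f) = 0.07472 μm/a
  Sd branch = 0.01025·Sd^0.27·e^(0.036·RH+0.049·T) = 0.3967 μm/a
  r_corr = 0.07472 + 0.3967 = 0.4714 μm/a
Ordering by μm/a: zinc (1.63) > copper (0.471)

zinc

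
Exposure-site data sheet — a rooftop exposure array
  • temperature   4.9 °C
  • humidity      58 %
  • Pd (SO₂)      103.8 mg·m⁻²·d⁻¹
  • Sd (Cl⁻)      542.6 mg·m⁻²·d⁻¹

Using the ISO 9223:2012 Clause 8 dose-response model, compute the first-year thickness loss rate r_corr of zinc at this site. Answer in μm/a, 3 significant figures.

zinc: temperature factor f = +0.038·(-5.1) = -0.1938
  SO₂ term: 0.0129·103.8^0.44·exp(0.046·58-0.1938) = 1.181
  Cl⁻ term: 0.0175·542.6^0.57·exp(0.008·58+0.085·4.9) = 1.528
  r_corr = 1.181 + 1.528 = 2.709 μm/a

r_corr = 2.71 μm/a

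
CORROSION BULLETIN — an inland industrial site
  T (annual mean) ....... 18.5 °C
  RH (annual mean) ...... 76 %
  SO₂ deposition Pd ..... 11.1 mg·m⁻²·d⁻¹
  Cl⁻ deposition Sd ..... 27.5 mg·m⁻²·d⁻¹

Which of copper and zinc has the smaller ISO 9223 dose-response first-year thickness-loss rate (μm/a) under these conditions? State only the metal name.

copper

copper: f(T) = -0.080·(T−10) [T>10 °C] = -0.6800
  sulphur-dioxide contribution → 0.4448 μm/a
  chloride contribution → 0.9578 μm/a
  ⇒ r_corr(copper) = 1.403 μm/a
zinc: T>10 °C ⇒ hinge -0.071·(18.5−10) = -0.6035
  sulphur-dioxide contribution → 0.671 μm/a
  chloride contribution → 1.024 μm/a
  total first-year rate 1.695 μm/a
Ordering by μm/a: zinc (1.7) > copper (1.4)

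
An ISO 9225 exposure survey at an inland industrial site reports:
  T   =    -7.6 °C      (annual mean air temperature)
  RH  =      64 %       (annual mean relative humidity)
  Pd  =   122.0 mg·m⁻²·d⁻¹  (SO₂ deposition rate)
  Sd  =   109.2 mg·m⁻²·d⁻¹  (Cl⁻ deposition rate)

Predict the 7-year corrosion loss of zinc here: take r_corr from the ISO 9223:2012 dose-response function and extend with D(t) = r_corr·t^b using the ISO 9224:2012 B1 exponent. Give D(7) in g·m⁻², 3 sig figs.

zinc: T≤10 °C ⇒ hinge +0.038·(-7.6−10) = -0.6688
  sulphur-dioxide contribution → 1.039 μm/a
  chloride contribution → 0.2221 μm/a
  ⇒ r_corr(zinc) = 1.261 μm/a
Power-law: D(7) = r_corr · 7^0.813
  D(7) = 1.261 × 7^0.813 = 1.261 × 4.865 = 6.136 μm
  Mass loss = 6.136 μm × 7.14 g/cm³ = 43.81 g·m⁻²

D(7) = 43.8 g·m⁻²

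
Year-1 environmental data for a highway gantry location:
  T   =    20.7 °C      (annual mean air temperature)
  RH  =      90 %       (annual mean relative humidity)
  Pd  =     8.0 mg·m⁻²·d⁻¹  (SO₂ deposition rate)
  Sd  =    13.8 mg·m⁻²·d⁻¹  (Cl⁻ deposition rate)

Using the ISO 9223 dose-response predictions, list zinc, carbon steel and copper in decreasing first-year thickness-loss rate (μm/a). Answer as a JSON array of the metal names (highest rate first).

["carbon steel", "copper", "zinc"]

zinc: f(T) = -0.071·(T−10) [T>10 °C] = -0.7597
  Pd branch = 0.0129·Pd^0.44·e^(0.046·RH+f) = 0.9462 μm/a
  Cl⁻ term: 0.0175·13.8^0.57·exp(0.008·90+0.085·20.7) = 0.9324
  r_corr = 0.9462 + 0.9324 = 1.879 μm/a
carbon steel: f(T) = -0.054·(T−10) [T>10 °C] = -0.5778
  SO₂ term: 1.77·8.0^0.52·exp(0.02·90-0.5778) = 17.72
  Sd branch = 0.102·Sd^0.62·e^(0.033·RH+0.04·T) = 23.16 μm/a
  r_corr = 17.72 + 23.16 = 40.88 μm/a
copper: T>10 °C ⇒ hinge -0.080·(20.7−10) = -0.8560
  SO₂ term: 0.0053·8.0^0.26·exp(0.059·90-0.8560) = 0.7824
  Cl⁻ term: 0.01025·13.8^0.27·exp(0.036·90+0.049·20.7) = 1.466
  r_corr = 0.7824 + 1.466 = 2.248 μm/a
Ordering by μm/a: carbon steel (40.9) > copper (2.25) > zinc (1.88)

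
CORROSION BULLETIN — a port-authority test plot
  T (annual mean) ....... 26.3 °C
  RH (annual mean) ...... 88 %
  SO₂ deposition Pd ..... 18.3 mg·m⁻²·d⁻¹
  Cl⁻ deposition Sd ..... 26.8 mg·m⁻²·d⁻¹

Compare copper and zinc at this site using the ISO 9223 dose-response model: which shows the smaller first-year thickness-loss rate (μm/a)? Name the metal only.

copper

copper: T>10 °C ⇒ hinge -0.080·(26.3−10) = -1.3040
  Pd branch = 0.0053·Pd^0.26·e^(0.059·RH+f) = 0.5509 μm/a
  Sd branch = 0.01025·Sd^0.27·e^(0.036·RH+0.049·T) = 2.147 μm/a
  sum: 0.5509 + 2.147 → r_corr = 2.698 μm/a
zinc: f(T) = -0.071·(T−10) [T>10 °C] = -1.1573
  Pd branch = 0.0129·Pd^0.44·e^(0.046·RH+f) = 0.8346 μm/a
  Sd branch = 0.0175·Sd^0.57·e^(0.008·RH+0.085·T) = 2.156 μm/a
  r_corr = 0.8346 + 2.156 = 2.991 μm/a
Ordering by μm/a: zinc (2.99) > copper (2.7)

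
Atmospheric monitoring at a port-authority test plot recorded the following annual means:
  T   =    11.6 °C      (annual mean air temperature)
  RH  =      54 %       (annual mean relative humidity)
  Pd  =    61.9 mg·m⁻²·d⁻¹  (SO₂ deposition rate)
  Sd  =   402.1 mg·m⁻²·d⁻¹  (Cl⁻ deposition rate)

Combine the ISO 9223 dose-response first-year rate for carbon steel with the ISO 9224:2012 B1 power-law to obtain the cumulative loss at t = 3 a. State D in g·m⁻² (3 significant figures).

D(3) = 1.12e+03 g·m⁻²

carbon steel: T>10 °C ⇒ hinge -0.054·(11.6−10) = -0.0864
  sulphur-dioxide contribution → 40.85 μm/a
  chloride contribution → 39.69 μm/a
  total first-year rate 80.54 μm/a
ISO 9224: D(t) = r_corr · t^b with b = 0.523 (carbon steel, B1)
  D(3) = 80.54 × 3^0.523 = 80.54 × 1.776 = 143.1 μm
  Mass loss = 143.1 μm × 7.85 g/cm³ = 1123 g·m⁻²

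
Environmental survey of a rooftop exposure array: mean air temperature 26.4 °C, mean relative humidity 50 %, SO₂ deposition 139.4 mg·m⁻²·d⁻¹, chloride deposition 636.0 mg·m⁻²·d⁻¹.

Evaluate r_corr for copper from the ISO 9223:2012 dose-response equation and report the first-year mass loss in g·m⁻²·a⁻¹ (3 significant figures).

r_corr = 12.5 g·m⁻²·a⁻¹

copper: f(T) = -0.080·(T−10) [T>10 °C] = -1.3120
  Pd branch = 0.0053·Pd^0.26·e^(0.059·RH+f) = 0.09844 μm/a
  Cl⁻ term: 0.01025·636.0^0.27·exp(0.036·50+0.049·26.4) = 1.292
  r_corr = 0.09844 + 1.292 = 1.39 μm/a
Convert to mass loss: 1.39 μm/a × 8.96 g/cm³ = 12.46 g·m⁻²·a⁻¹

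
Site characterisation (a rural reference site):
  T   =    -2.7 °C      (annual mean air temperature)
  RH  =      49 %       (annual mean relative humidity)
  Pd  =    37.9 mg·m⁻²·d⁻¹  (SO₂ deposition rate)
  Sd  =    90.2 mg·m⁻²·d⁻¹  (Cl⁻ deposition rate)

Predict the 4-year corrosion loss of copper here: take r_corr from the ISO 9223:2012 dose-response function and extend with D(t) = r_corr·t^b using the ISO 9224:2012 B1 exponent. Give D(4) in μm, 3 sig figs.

copper: T≤10 °C ⇒ hinge +0.126·(-2.7−10) = -1.6002
  sulphur-dioxide contribution → 0.04958 μm/a
  chloride contribution → 0.1767 μm/a
  total first-year rate 0.2263 μm/a
Long-term exponent b (ISO 9224 Table 2, B1) = 0.667
  D(4) = 0.2263 × 4^0.667 = 0.2263 × 2.521 = 0.5705 μm

D(4) = 0.570 μm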